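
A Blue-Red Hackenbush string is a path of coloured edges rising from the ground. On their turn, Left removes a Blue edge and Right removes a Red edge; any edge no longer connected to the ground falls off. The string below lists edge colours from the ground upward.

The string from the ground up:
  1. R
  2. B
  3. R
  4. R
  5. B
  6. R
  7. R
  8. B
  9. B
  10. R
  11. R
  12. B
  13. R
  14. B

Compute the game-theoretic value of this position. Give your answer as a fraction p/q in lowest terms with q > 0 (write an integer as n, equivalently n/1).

g_1 [R]  L=[none]  R=[0]  ⇒ -1
g_2 [RB]  L=[-1]  R=[0]  ⇒ -1/2
g_3 [RBR]  L=[-1]  R=[-1/2; 0]  ⇒ -3/4
g_4 [RBRR]  L=[-1]  R=[-3/4; -1/2; 0]  ⇒ -7/8
g_5 [RBRRB]  L=[-1; -7/8]  R=[-3/4; -1/2; 0]  ⇒ -13/16
g_6 [RBRRBR]  L=[-1; -7/8]  R=[-13/16; -3/4; -1/2; 0]  ⇒ -27/32
g_7 [RBRRBRR]  L=[-1; -7/8]  R=[-27/32; -13/16; -3/4; -1/2; 0]  ⇒ -55/64
g_8 [RBRRBRRB]  L=[-1; -7/8; -55/64]  R=[-27/32; -13/16; -3/4; -1/2; 0]  ⇒ -109/128
g_9 [RBRRBRRBB]  L=[-1; -7/8; -55/64; -109/128]  R=[-27/32; -13/16; -3/4; -1/2; 0]  ⇒ -217/256
g_10 [RBRRBRRBBR]  L=[-1; -7/8; -55/64; -109/128]  R=[-217/256; -27/32; -13/16; -3/4; -1/2; 0]  ⇒ -435/512
g_11 [RBRRBRRBBRR]  L=[-1; -7/8; -55/64; -109/128]  R=[-435/512; -217/256; -27/32; -13/16; -3/4; -1/2; 0]  ⇒ -871/1024
g_12 [RBRRBRRBBRRB]  L=[-1; -7/8; -55/64; -109/128; -871/1024]  R=[-435/512; -217/256; -27/32; -13/16; -3/4; -1/2; 0]  ⇒ -1741/2048
g_13 [RBRRBRRBBRRBR]  L=[-1; -7/8; -55/64; -109/128; -871/1024]  R=[-1741/2048; -435/512; -217/256; -27/32; -13/16; -3/4; -1/2; 0]  ⇒ -3483/4096
g_14 [RBRRBRRBBRRBRB]  L=[-1; -7/8; -55/64; -109/128; -871/1024; -3483/4096]  R=[-1741/2048; -435/512; -217/256; -27/32; -13/16; -3/4; -1/2; 0]  ⇒ -6965/8192

-6965/8192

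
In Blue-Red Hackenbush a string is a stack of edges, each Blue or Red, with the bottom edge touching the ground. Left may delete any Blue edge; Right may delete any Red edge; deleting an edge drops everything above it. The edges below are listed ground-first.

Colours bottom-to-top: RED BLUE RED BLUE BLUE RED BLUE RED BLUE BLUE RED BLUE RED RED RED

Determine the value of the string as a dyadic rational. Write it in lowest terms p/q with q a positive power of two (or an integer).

-9519/16384

Recurse on prefixes of the 15-edge string RED BLUE RED BLUE BLUE RED BLUE RED BLUE BLUE RED BLUE RED RED RED:
val_1 [R]  L=[—]  R=[0]  = -1
val_2 [RB]  L=[-1]  R=[0]  = -1/2
val_3 [RBR]  L=[-1]  R=[-1/2,0]  = -3/4
val_4 [RBRB]  L=[-1,-3/4]  R=[-1/2,0]  = -5/8
val_5 [RBRBB]  L=[-1,-3/4,-5/8]  R=[-1/2,0]  = -9/16
val_6 [RBRBBR]  L=[-1,-3/4,-5/8]  R=[-9/16,-1/2,0]  = -19/32
val_7 [RBRBBRB]  L=[-1,-3/4,-5/8,-19/32]  R=[-9/16,-1/2,0]  = -37/64
val_8 [RBRBBRBR]  L=[-1,-3/4,-5/8,-19/32]  R=[-37/64,-9/16,-1/2,0]  = -75/128
val_9 [RBRBBRBRB]  L=[-1,-3/4,-5/8,-19/32,-75/128]  R=[-37/64,-9/16,-1/2,0]  = -149/256
val_10 [RBRBBRBRBB]  L=[-1,-3/4,-5/8,-19/32,-75/128,-149/256]  R=[-37/64,-9/16,-1/2,0]  = -297/512
val_11 [RBRBBRBRBBR]  L=[-1,-3/4,-5/8,-19/32,-75/128,-149/256]  R=[-297/512,-37/64,-9/16,-1/2,0]  = -595/1024
val_12 [RBRBBRBRBBRB]  L=[-1,-3/4,-5/8,-19/32,-75/128,-149/256,-595/1024]  R=[-297/512,-37/64,-9/16,-1/2,0]  = -1189/2048
val_13 [RBRBBRBRBBRBR]  L=[-1,-3/4,-5/8,-19/32,-75/128,-149/256,-595/1024]  R=[-1189/2048,-297/512,-37/64,-9/16,-1/2,0]  = -2379/4096
val_14 [RBRBBRBRBBRBRR]  L=[-1,-3/4,-5/8,-19/32,-75/128,-149/256,-595/1024]  R=[-2379/4096,-1189/2048,-297/512,-37/64,-9/16,-1/2,0]  = -4759/8192
val_15 [RBRBBRBRBBRBRRR]  L=[-1,-3/4,-5/8,-19/32,-75/128,-149/256,-595/1024]  R=[-4759/8192,-2379/4096,-1189/2048,-297/512,-37/64,-9/16,-1/2,0]  = -9519/16384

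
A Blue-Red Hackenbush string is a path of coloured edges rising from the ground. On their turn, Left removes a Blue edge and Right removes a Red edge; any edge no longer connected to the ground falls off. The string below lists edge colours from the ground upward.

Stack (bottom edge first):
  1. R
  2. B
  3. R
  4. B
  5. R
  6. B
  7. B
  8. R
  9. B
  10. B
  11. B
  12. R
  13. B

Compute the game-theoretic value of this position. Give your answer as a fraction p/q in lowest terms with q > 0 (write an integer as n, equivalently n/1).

edge 1 of 13 (R): {  | 0 } -> -1
edge 2 of 13 (B): { -1 | 0 } -> -1/2
edge 3 of 13 (R): { -1 | -1/2 0 } -> -3/4
edge 4 of 13 (B): { -1 -3/4 | -1/2 0 } -> -5/8
edge 5 of 13 (R): { -1 -3/4 | -5/8 -1/2 0 } -> -11/16
edge 6 of 13 (B): { -1 -3/4 -11/16 | -5/8 -1/2 0 } -> -21/32
edge 7 of 13 (B): { -1 -3/4 -11/16 -21/32 | -5/8 -1/2 0 } -> -41/64
edge 8 of 13 (R): { -1 -3/4 -11/16 -21/32 | -41/64 -5/8 -1/2 0 } -> -83/128
edge 9 of 13 (B): { -1 -3/4 -11/16 -21/32 -83/128 | -41/64 -5/8 -1/2 0 } -> -165/256
edge 10 of 13 (B): { -1 -3/4 -11/16 -21/32 -83/128 -165/256 | -41/64 -5/8 -1/2 0 } -> -329/512
edge 11 of 13 (B): { -1 -3/4 -11/16 -21/32 -83/128 -165/256 -329/512 | -41/64 -5/8 -1/2 0 } -> -657/1024
edge 12 of 13 (R): { -1 -3/4 -11/16 -21/32 -83/128 -165/256 -329/512 | -657/1024 -41/64 -5/8 -1/2 0 } -> -1315/2048
edge 13 of 13 (B): { -1 -3/4 -11/16 -21/32 -83/128 -165/256 -329/512 -1315/2048 | -657/1024 -41/64 -5/8 -1/2 0 } -> -2629/4096

-2629/4096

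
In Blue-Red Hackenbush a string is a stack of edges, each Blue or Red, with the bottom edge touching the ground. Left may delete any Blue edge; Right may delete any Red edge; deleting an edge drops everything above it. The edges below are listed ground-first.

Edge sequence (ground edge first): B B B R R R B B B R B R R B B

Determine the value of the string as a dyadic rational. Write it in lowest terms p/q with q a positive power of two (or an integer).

G(B) = { 0 | ∅ } -> 1
G(BB) = { 0; 1 | ∅ } -> 2
G(BBB) = { 0; 1; 2 | ∅ } -> 3
G(BBBR) = { 0; 1; 2 | 3 } -> 5/2
G(BBBRR) = { 0; 1; 2 | 5/2; 3 } -> 9/4
G(BBBRRR) = { 0; 1; 2 | 9/4; 5/2; 3 } -> 17/8
G(BBBRRRB) = { 0; 1; 2; 17/8 | 9/4; 5/2; 3 } -> 35/16
G(BBBRRRBB) = { 0; 1; 2; 17/8; 35/16 | 9/4; 5/2; 3 } -> 71/32
G(BBBRRRBBB) = { 0; 1; 2; 17/8; 35/16; 71/32 | 9/4; 5/2; 3 } -> 143/64
G(BBBRRRBBBR) = { 0; 1; 2; 17/8; 35/16; 71/32 | 143/64; 9/4; 5/2; 3 } -> 285/128
G(BBBRRRBBBRB) = { 0; 1; 2; 17/8; 35/16; 71/32; 285/128 | 143/64; 9/4; 5/2; 3 } -> 571/256
G(BBBRRRBBBRBR) = { 0; 1; 2; 17/8; 35/16; 71/32; 285/128 | 571/256; 143/64; 9/4; 5/2; 3 } -> 1141/512
G(BBBRRRBBBRBRR) = { 0; 1; 2; 17/8; 35/16; 71/32; 285/128 | 1141/512; 571/256; 143/64; 9/4; 5/2; 3 } -> 2281/1024
G(BBBRRRBBBRBRRB) = { 0; 1; 2; 17/8; 35/16; 71/32; 285/128; 2281/1024 | 1141/512; 571/256; 143/64; 9/4; 5/2; 3 } -> 4563/2048
G(BBBRRRBBBRBRRBB) = { 0; 1; 2; 17/8; 35/16; 71/32; 285/128; 2281/1024; 4563/2048 | 1141/512; 571/256; 143/64; 9/4; 5/2; 3 } -> 9127/4096

9127/4096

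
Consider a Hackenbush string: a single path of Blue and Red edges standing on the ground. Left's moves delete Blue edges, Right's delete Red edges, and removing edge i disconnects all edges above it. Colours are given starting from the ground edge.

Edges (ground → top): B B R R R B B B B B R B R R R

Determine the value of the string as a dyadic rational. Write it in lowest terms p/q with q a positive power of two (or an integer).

Build v(s[:k]) for k = 1..15, string s = B B R R R B B B B B R B R R R.
B: Left { 0 }, Right { (no moves) } = simplest 1
BB: Left { 0,1 }, Right { (no moves) } = simplest 2
BBR: Left { 0,1 }, Right { 2 } = simplest 3/2
BBRR: Left { 0,1 }, Right { 3/2,2 } = simplest 5/4
BBRRR: Left { 0,1 }, Right { 5/4,3/2,2 } = simplest 9/8
BBRRRB: Left { 0,1,9/8 }, Right { 5/4,3/2,2 } = simplest 19/16
BBRRRBB: Left { 0,1,9/8,19/16 }, Right { 5/4,3/2,2 } = simplest 39/32
BBRRRBBB: Left { 0,1,9/8,19/16,39/32 }, Right { 5/4,3/2,2 } = simplest 79/64
BBRRRBBBB: Left { 0,1,9/8,19/16,39/32,79/64 }, Right { 5/4,3/2,2 } = simplest 159/128
BBRRRBBBBB: Left { 0,1,9/8,19/16,39/32,79/64,159/128 }, Right { 5/4,3/2,2 } = simplest 319/256
BBRRRBBBBBR: Left { 0,1,9/8,19/16,39/32,79/64,159/128 }, Right { 319/256,5/4,3/2,2 } = simplest 637/512
BBRRRBBBBBRB: Left { 0,1,9/8,19/16,39/32,79/64,159/128,637/512 }, Right { 319/256,5/4,3/2,2 } = simplest 1275/1024
BBRRRBBBBBRBR: Left { 0,1,9/8,19/16,39/32,79/64,159/128,637/512 }, Right { 1275/1024,319/256,5/4,3/2,2 } = simplest 2549/2048
BBRRRBBBBBRBRR: Left { 0,1,9/8,19/16,39/32,79/64,159/128,637/512 }, Right { 2549/2048,1275/1024,319/256,5/4,3/2,2 } = simplest 5097/4096
BBRRRBBBBBRBRRR: Left { 0,1,9/8,19/16,39/32,79/64,159/128,637/512 }, Right { 5097/4096,2549/2048,1275/1024,319/256,5/4,3/2,2 } = simplest 10193/8192

10193/8192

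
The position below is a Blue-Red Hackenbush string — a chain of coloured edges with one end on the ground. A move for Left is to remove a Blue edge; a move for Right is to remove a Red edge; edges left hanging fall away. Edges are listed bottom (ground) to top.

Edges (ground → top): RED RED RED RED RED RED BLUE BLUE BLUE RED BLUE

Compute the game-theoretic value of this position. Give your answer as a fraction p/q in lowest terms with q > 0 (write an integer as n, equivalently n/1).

Recurse on prefixes of the 11-edge string RED RED RED RED RED RED BLUE BLUE BLUE RED BLUE:
g(R) = { · | 0 } = -1
g(RR) = { · | -1, 0 } = -2
g(RRR) = { · | -2, -1, 0 } = -3
g(RRRR) = { · | -3, -2, -1, 0 } = -4
g(RRRRR) = { · | -4, -3, -2, -1, 0 } = -5
g(RRRRRR) = { · | -5, -4, -3, -2, -1, 0 } = -6
g(RRRRRRB) = { -6 | -5, -4, -3, -2, -1, 0 } = -11/2
g(RRRRRRBB) = { -6, -11/2 | -5, -4, -3, -2, -1, 0 } = -21/4
g(RRRRRRBBB) = { -6, -11/2, -21/4 | -5, -4, -3, -2, -1, 0 } = -41/8
g(RRRRRRBBBR) = { -6, -11/2, -21/4 | -41/8, -5, -4, -3, -2, -1, 0 } = -83/16
g(RRRRRRBBBRB) = { -6, -11/2, -21/4, -83/16 | -41/8, -5, -4, -3, -2, -1, 0 } = -165/32

-165/32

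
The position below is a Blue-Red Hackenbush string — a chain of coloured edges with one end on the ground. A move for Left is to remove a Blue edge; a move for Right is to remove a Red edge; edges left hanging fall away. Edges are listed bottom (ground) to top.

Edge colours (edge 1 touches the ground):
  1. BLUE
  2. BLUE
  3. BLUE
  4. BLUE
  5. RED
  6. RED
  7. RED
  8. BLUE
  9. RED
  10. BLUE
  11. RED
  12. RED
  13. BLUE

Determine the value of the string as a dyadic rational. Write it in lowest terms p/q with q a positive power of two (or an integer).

Recurse on prefixes of the 13-edge string BLUE BLUE BLUE BLUE RED RED RED BLUE RED BLUE RED RED BLUE:
1 of 13 · B · max L 0 · min R +∞ → 1
2 of 13 · BB · max L 1 · min R +∞ → 2
3 of 13 · BBB · max L 2 · min R +∞ → 3
4 of 13 · BBBB · max L 3 · min R +∞ → 4
5 of 13 · BBBBR · max L 3 · min R 4 → 7/2
6 of 13 · BBBBRR · max L 3 · min R 7/2 → 13/4
7 of 13 · BBBBRRR · max L 3 · min R 13/4 → 25/8
8 of 13 · BBBBRRRB · max L 25/8 · min R 13/4 → 51/16
9 of 13 · BBBBRRRBR · max L 25/8 · min R 51/16 → 101/32
10 of 13 · BBBBRRRBRB · max L 101/32 · min R 51/16 → 203/64
11 of 13 · BBBBRRRBRBR · max L 101/32 · min R 203/64 → 405/128
12 of 13 · BBBBRRRBRBRR · max L 101/32 · min R 405/128 → 809/256
13 of 13 · BBBBRRRBRBRRB · max L 809/256 · min R 405/128 → 1619/512

1619/512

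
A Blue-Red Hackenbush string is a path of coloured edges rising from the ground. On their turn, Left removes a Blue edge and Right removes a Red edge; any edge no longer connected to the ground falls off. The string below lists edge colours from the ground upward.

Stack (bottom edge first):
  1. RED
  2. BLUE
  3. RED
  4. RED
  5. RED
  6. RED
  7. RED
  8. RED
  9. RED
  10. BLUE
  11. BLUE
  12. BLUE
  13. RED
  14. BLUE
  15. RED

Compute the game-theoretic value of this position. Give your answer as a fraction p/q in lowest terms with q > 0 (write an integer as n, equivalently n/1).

R: Left { none }, Right { 0 } so simplest -1
RB: Left { -1 }, Right { 0 } so simplest -1/2
RBR: Left { -1 }, Right { -1/2,0 } so simplest -3/4
RBRR: Left { -1 }, Right { -3/4,-1/2,0 } so simplest -7/8
RBRRR: Left { -1 }, Right { -7/8,-3/4,-1/2,0 } so simplest -15/16
RBRRRR: Left { -1 }, Right { -15/16,-7/8,-3/4,-1/2,0 } so simplest -31/32
RBRRRRR: Left { -1 }, Right { -31/32,-15/16,-7/8,-3/4,-1/2,0 } so simplest -63/64
RBRRRRRR: Left { -1 }, Right { -63/64,-31/32,-15/16,-7/8,-3/4,-1/2,0 } so simplest -127/128
RBRRRRRRR: Left { -1 }, Right { -127/128,-63/64,-31/32,-15/16,-7/8,-3/4,-1/2,0 } so simplest -255/256
RBRRRRRRRB: Left { -1,-255/256 }, Right { -127/128,-63/64,-31/32,-15/16,-7/8,-3/4,-1/2,0 } so simplest -509/512
RBRRRRRRRBB: Left { -1,-255/256,-509/512 }, Right { -127/128,-63/64,-31/32,-15/16,-7/8,-3/4,-1/2,0 } so simplest -1017/1024
RBRRRRRRRBBB: Left { -1,-255/256,-509/512,-1017/1024 }, Right { -127/128,-63/64,-31/32,-15/16,-7/8,-3/4,-1/2,0 } so simplest -2033/2048
RBRRRRRRRBBBR: Left { -1,-255/256,-509/512,-1017/1024 }, Right { -2033/2048,-127/128,-63/64,-31/32,-15/16,-7/8,-3/4,-1/2,0 } so simplest -4067/4096
RBRRRRRRRBBBRB: Left { -1,-255/256,-509/512,-1017/1024,-4067/4096 }, Right { -2033/2048,-127/128,-63/64,-31/32,-15/16,-7/8,-3/4,-1/2,0 } so simplest -8133/8192
RBRRRRRRRBBBRBR: Left { -1,-255/256,-509/512,-1017/1024,-4067/4096 }, Right { -8133/8192,-2033/2048,-127/128,-63/64,-31/32,-15/16,-7/8,-3/4,-1/2,0 } so simplest -16267/16384

-16267/16384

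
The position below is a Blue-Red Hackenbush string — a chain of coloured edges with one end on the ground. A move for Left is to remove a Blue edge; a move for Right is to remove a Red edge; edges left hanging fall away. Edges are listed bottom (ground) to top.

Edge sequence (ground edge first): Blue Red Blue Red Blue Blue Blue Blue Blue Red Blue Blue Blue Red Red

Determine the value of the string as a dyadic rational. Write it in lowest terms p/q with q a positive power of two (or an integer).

12217/16384

Recurse on prefixes of the 15-edge string Blue Red Blue Red Blue Blue Blue Blue Blue Red Blue Blue Blue Red Red:
step 1: add Blue to get B; options L={ 0 } R={  } = 1
step 2: add Red to get BR; options L={ 0 } R={ 1 } = 1/2
step 3: add Blue to get BRB; options L={ 0, 1/2 } R={ 1 } = 3/4
step 4: add Red to get BRBR; options L={ 0, 1/2 } R={ 3/4, 1 } = 5/8
step 5: add Blue to get BRBRB; options L={ 0, 1/2, 5/8 } R={ 3/4, 1 } = 11/16
step 6: add Blue to get BRBRBB; options L={ 0, 1/2, 5/8, 11/16 } R={ 3/4, 1 } = 23/32
step 7: add Blue to get BRBRBBB; options L={ 0, 1/2, 5/8, 11/16, 23/32 } R={ 3/4, 1 } = 47/64
step 8: add Blue to get BRBRBBBB; options L={ 0, 1/2, 5/8, 11/16, 23/32, 47/64 } R={ 3/4, 1 } = 95/128
step 9: add Blue to get BRBRBBBBB; options L={ 0, 1/2, 5/8, 11/16, 23/32, 47/64, 95/128 } R={ 3/4, 1 } = 191/256
step 10: add Red to get BRBRBBBBBR; options L={ 0, 1/2, 5/8, 11/16, 23/32, 47/64, 95/128 } R={ 191/256, 3/4, 1 } = 381/512
step 11: add Blue to get BRBRBBBBBRB; options L={ 0, 1/2, 5/8, 11/16, 23/32, 47/64, 95/128, 381/512 } R={ 191/256, 3/4, 1 } = 763/1024
step 12: add Blue to get BRBRBBBBBRBB; options L={ 0, 1/2, 5/8, 11/16, 23/32, 47/64, 95/128, 381/512, 763/1024 } R={ 191/256, 3/4, 1 } = 1527/2048
step 13: add Blue to get BRBRBBBBBRBBB; options L={ 0, 1/2, 5/8, 11/16, 23/32, 47/64, 95/128, 381/512, 763/1024, 1527/2048 } R={ 191/256, 3/4, 1 } = 3055/4096
step 14: add Red to get BRBRBBBBBRBBBR; options L={ 0, 1/2, 5/8, 11/16, 23/32, 47/64, 95/128, 381/512, 763/1024, 1527/2048 } R={ 3055/4096, 191/256, 3/4, 1 } = 6109/8192
step 15: add Red to get BRBRBBBBBRBBBRR; options L={ 0, 1/2, 5/8, 11/16, 23/32, 47/64, 95/128, 381/512, 763/1024, 1527/2048 } R={ 6109/8192, 3055/4096, 191/256, 3/4, 1 } = 12217/16384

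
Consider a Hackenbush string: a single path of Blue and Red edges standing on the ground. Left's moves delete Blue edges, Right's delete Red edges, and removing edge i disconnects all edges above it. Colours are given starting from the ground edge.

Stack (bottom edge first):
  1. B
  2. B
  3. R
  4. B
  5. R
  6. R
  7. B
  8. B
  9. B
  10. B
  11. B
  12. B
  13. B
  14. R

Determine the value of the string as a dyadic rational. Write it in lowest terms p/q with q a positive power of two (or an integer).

6653/4096

Recurse on prefixes of the 14-edge string B B R B R R B B B B B B B R:
val_1 [B]  L=[0]  R=[—]  ⇒ 1
val_2 [BB]  L=[0, 1]  R=[—]  ⇒ 2
val_3 [BBR]  L=[0, 1]  R=[2]  ⇒ 3/2
val_4 [BBRB]  L=[0, 1, 3/2]  R=[2]  ⇒ 7/4
val_5 [BBRBR]  L=[0, 1, 3/2]  R=[7/4, 2]  ⇒ 13/8
val_6 [BBRBRR]  L=[0, 1, 3/2]  R=[13/8, 7/4, 2]  ⇒ 25/16
val_7 [BBRBRRB]  L=[0, 1, 3/2, 25/16]  R=[13/8, 7/4, 2]  ⇒ 51/32
val_8 [BBRBRRBB]  L=[0, 1, 3/2, 25/16, 51/32]  R=[13/8, 7/4, 2]  ⇒ 103/64
val_9 [BBRBRRBBB]  L=[0, 1, 3/2, 25/16, 51/32, 103/64]  R=[13/8, 7/4, 2]  ⇒ 207/128
val_10 [BBRBRRBBBB]  L=[0, 1, 3/2, 25/16, 51/32, 103/64, 207/128]  R=[13/8, 7/4, 2]  ⇒ 415/256
val_11 [BBRBRRBBBBB]  L=[0, 1, 3/2, 25/16, 51/32, 103/64, 207/128, 415/256]  R=[13/8, 7/4, 2]  ⇒ 831/512
val_12 [BBRBRRBBBBBB]  L=[0, 1, 3/2, 25/16, 51/32, 103/64, 207/128, 415/256, 831/512]  R=[13/8, 7/4, 2]  ⇒ 1663/1024
val_13 [BBRBRRBBBBBBB]  L=[0, 1, 3/2, 25/16, 51/32, 103/64, 207/128, 415/256, 831/512, 1663/1024]  R=[13/8, 7/4, 2]  ⇒ 3327/2048
val_14 [BBRBRRBBBBBBBR]  L=[0, 1, 3/2, 25/16, 51/32, 103/64, 207/128, 415/256, 831/512, 1663/1024]  R=[3327/2048, 13/8, 7/4, 2]  ⇒ 6653/4096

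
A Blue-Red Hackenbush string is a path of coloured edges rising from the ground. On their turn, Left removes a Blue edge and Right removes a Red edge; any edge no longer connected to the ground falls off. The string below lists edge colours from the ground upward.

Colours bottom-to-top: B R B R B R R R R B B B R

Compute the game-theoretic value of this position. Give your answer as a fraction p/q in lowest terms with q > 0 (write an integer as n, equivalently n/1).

Build g(s[:k]) for k = 1..13, string s = B R B R B R R R R B B B R.
g_1 [B]  L=[0]  R=[·]  — 1
g_2 [BR]  L=[0]  R=[1]  — 1/2
g_3 [BRB]  L=[0 1/2]  R=[1]  — 3/4
g_4 [BRBR]  L=[0 1/2]  R=[3/4 1]  — 5/8
g_5 [BRBRB]  L=[0 1/2 5/8]  R=[3/4 1]  — 11/16
g_6 [BRBRBR]  L=[0 1/2 5/8]  R=[11/16 3/4 1]  — 21/32
g_7 [BRBRBRR]  L=[0 1/2 5/8]  R=[21/32 11/16 3/4 1]  — 41/64
g_8 [BRBRBRRR]  L=[0 1/2 5/8]  R=[41/64 21/32 11/16 3/4 1]  — 81/128
g_9 [BRBRBRRRR]  L=[0 1/2 5/8]  R=[81/128 41/64 21/32 11/16 3/4 1]  — 161/256
g_10 [BRBRBRRRRB]  L=[0 1/2 5/8 161/256]  R=[81/128 41/64 21/32 11/16 3/4 1]  — 323/512
g_11 [BRBRBRRRRBB]  L=[0 1/2 5/8 161/256 323/512]  R=[81/128 41/64 21/32 11/16 3/4 1]  — 647/1024
g_12 [BRBRBRRRRBBB]  L=[0 1/2 5/8 161/256 323/512 647/1024]  R=[81/128 41/64 21/32 11/16 3/4 1]  — 1295/2048
g_13 [BRBRBRRRRBBBR]  L=[0 1/2 5/8 161/256 323/512 647/1024]  R=[1295/2048 81/128 41/64 21/32 11/16 3/4 1]  — 2589/4096

2589/4096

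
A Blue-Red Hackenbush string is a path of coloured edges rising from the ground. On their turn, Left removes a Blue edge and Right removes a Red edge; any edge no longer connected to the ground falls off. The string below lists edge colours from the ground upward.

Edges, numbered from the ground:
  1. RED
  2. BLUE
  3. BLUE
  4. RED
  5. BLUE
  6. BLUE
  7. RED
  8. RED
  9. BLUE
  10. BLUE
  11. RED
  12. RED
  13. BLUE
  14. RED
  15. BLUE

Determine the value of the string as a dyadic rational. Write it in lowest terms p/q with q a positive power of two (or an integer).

-4917/16384

Build v(s[:k]) for k = 1..15, string s = RED BLUE BLUE RED BLUE BLUE RED RED BLUE BLUE RED RED BLUE RED BLUE.
v(R) = { none | 0 } — -1
v(RB) = { -1 | 0 } — -1/2
v(RBB) = { -1 -1/2 | 0 } — -1/4
v(RBBR) = { -1 -1/2 | -1/4 0 } — -3/8
v(RBBRB) = { -1 -1/2 -3/8 | -1/4 0 } — -5/16
v(RBBRBB) = { -1 -1/2 -3/8 -5/16 | -1/4 0 } — -9/32
v(RBBRBBR) = { -1 -1/2 -3/8 -5/16 | -9/32 -1/4 0 } — -19/64
v(RBBRBBRR) = { -1 -1/2 -3/8 -5/16 | -19/64 -9/32 -1/4 0 } — -39/128
v(RBBRBBRRB) = { -1 -1/2 -3/8 -5/16 -39/128 | -19/64 -9/32 -1/4 0 } — -77/256
v(RBBRBBRRBB) = { -1 -1/2 -3/8 -5/16 -39/128 -77/256 | -19/64 -9/32 -1/4 0 } — -153/512
v(RBBRBBRRBBR) = { -1 -1/2 -3/8 -5/16 -39/128 -77/256 | -153/512 -19/64 -9/32 -1/4 0 } — -307/1024
v(RBBRBBRRBBRR) = { -1 -1/2 -3/8 -5/16 -39/128 -77/256 | -307/1024 -153/512 -19/64 -9/32 -1/4 0 } — -615/2048
v(RBBRBBRRBBRRB) = { -1 -1/2 -3/8 -5/16 -39/128 -77/256 -615/2048 | -307/1024 -153/512 -19/64 -9/32 -1/4 0 } — -1229/4096
v(RBBRBBRRBBRRBR) = { -1 -1/2 -3/8 -5/16 -39/128 -77/256 -615/2048 | -1229/4096 -307/1024 -153/512 -19/64 -9/32 -1/4 0 } — -2459/8192
v(RBBRBBRRBBRRBRB) = { -1 -1/2 -3/8 -5/16 -39/128 -77/256 -615/2048 -2459/8192 | -1229/4096 -307/1024 -153/512 -19/64 -9/32 -1/4 0 } — -4917/16384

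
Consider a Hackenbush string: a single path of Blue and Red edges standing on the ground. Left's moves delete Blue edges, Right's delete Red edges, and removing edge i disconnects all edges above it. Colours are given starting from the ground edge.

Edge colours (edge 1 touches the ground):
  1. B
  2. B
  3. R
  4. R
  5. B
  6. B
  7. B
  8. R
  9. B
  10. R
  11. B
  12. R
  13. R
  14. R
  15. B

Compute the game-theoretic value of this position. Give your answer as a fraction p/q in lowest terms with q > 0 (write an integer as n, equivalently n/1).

11939/8192

Build G(s[:k]) for k = 1..15, string s = B B R R B B B R B R B R R R B.
B: Left { 0 }, Right { none } -> simplest 1
BB: Left { 0,1 }, Right { none } -> simplest 2
BBR: Left { 0,1 }, Right { 2 } -> simplest 3/2
BBRR: Left { 0,1 }, Right { 3/2,2 } -> simplest 5/4
BBRRB: Left { 0,1,5/4 }, Right { 3/2,2 } -> simplest 11/8
BBRRBB: Left { 0,1,5/4,11/8 }, Right { 3/2,2 } -> simplest 23/16
BBRRBBB: Left { 0,1,5/4,11/8,23/16 }, Right { 3/2,2 } -> simplest 47/32
BBRRBBBR: Left { 0,1,5/4,11/8,23/16 }, Right { 47/32,3/2,2 } -> simplest 93/64
BBRRBBBRB: Left { 0,1,5/4,11/8,23/16,93/64 }, Right { 47/32,3/2,2 } -> simplest 187/128
BBRRBBBRBR: Left { 0,1,5/4,11/8,23/16,93/64 }, Right { 187/128,47/32,3/2,2 } -> simplest 373/256
BBRRBBBRBRB: Left { 0,1,5/4,11/8,23/16,93/64,373/256 }, Right { 187/128,47/32,3/2,2 } -> simplest 747/512
BBRRBBBRBRBR: Left { 0,1,5/4,11/8,23/16,93/64,373/256 }, Right { 747/512,187/128,47/32,3/2,2 } -> simplest 1493/1024
BBRRBBBRBRBRR: Left { 0,1,5/4,11/8,23/16,93/64,373/256 }, Right { 1493/1024,747/512,187/128,47/32,3/2,2 } -> simplest 2985/2048
BBRRBBBRBRBRRR: Left { 0,1,5/4,11/8,23/16,93/64,373/256 }, Right { 2985/2048,1493/1024,747/512,187/128,47/32,3/2,2 } -> simplest 5969/4096
BBRRBBBRBRBRRRB: Left { 0,1,5/4,11/8,23/16,93/64,373/256,5969/4096 }, Right { 2985/2048,1493/1024,747/512,187/128,47/32,3/2,2 } -> simplest 11939/8192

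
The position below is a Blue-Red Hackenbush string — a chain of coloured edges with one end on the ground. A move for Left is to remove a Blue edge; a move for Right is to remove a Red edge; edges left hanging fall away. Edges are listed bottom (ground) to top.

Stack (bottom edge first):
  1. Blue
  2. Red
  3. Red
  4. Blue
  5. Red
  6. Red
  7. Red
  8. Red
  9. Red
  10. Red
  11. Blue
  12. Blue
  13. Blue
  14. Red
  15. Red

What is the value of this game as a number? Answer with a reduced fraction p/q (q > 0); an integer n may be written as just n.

4153/16384

value_1 [B]  L=[0]  R=[]  → 1
value_2 [BR]  L=[0]  R=[1]  → 1/2
value_3 [BRR]  L=[0]  R=[1/2,1]  → 1/4
value_4 [BRRB]  L=[0,1/4]  R=[1/2,1]  → 3/8
value_5 [BRRBR]  L=[0,1/4]  R=[3/8,1/2,1]  → 5/16
value_6 [BRRBRR]  L=[0,1/4]  R=[5/16,3/8,1/2,1]  → 9/32
value_7 [BRRBRRR]  L=[0,1/4]  R=[9/32,5/16,3/8,1/2,1]  → 17/64
value_8 [BRRBRRRR]  L=[0,1/4]  R=[17/64,9/32,5/16,3/8,1/2,1]  → 33/128
value_9 [BRRBRRRRR]  L=[0,1/4]  R=[33/128,17/64,9/32,5/16,3/8,1/2,1]  → 65/256
value_10 [BRRBRRRRRR]  L=[0,1/4]  R=[65/256,33/128,17/64,9/32,5/16,3/8,1/2,1]  → 129/512
value_11 [BRRBRRRRRRB]  L=[0,1/4,129/512]  R=[65/256,33/128,17/64,9/32,5/16,3/8,1/2,1]  → 259/1024
value_12 [BRRBRRRRRRBB]  L=[0,1/4,129/512,259/1024]  R=[65/256,33/128,17/64,9/32,5/16,3/8,1/2,1]  → 519/2048
value_13 [BRRBRRRRRRBBB]  L=[0,1/4,129/512,259/1024,519/2048]  R=[65/256,33/128,17/64,9/32,5/16,3/8,1/2,1]  → 1039/4096
value_14 [BRRBRRRRRRBBBR]  L=[0,1/4,129/512,259/1024,519/2048]  R=[1039/4096,65/256,33/128,17/64,9/32,5/16,3/8,1/2,1]  → 2077/8192
value_15 [BRRBRRRRRRBBBRR]  L=[0,1/4,129/512,259/1024,519/2048]  R=[2077/8192,1039/4096,65/256,33/128,17/64,9/32,5/16,3/8,1/2,1]  → 4153/16384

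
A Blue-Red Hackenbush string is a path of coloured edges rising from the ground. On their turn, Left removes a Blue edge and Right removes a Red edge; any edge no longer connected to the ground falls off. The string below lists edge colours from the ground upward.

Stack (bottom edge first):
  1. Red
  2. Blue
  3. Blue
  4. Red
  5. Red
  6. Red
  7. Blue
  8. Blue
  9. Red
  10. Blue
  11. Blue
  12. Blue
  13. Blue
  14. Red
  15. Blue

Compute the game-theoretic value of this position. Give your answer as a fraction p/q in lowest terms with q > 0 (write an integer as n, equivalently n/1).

step 1: add Red to get R; options L={  } R={ 0 } -> -1
step 2: add Blue to get RB; options L={ -1 } R={ 0 } -> -1/2
step 3: add Blue to get RBB; options L={ -1 -1/2 } R={ 0 } -> -1/4
step 4: add Red to get RBBR; options L={ -1 -1/2 } R={ -1/4 0 } -> -3/8
step 5: add Red to get RBBRR; options L={ -1 -1/2 } R={ -3/8 -1/4 0 } -> -7/16
step 6: add Red to get RBBRRR; options L={ -1 -1/2 } R={ -7/16 -3/8 -1/4 0 } -> -15/32
step 7: add Blue to get RBBRRRB; options L={ -1 -1/2 -15/32 } R={ -7/16 -3/8 -1/4 0 } -> -29/64
step 8: add Blue to get RBBRRRBB; options L={ -1 -1/2 -15/32 -29/64 } R={ -7/16 -3/8 -1/4 0 } -> -57/128
step 9: add Red to get RBBRRRBBR; options L={ -1 -1/2 -15/32 -29/64 } R={ -57/128 -7/16 -3/8 -1/4 0 } -> -115/256
step 10: add Blue to get RBBRRRBBRB; options L={ -1 -1/2 -15/32 -29/64 -115/256 } R={ -57/128 -7/16 -3/8 -1/4 0 } -> -229/512
step 11: add Blue to get RBBRRRBBRBB; options L={ -1 -1/2 -15/32 -29/64 -115/256 -229/512 } R={ -57/128 -7/16 -3/8 -1/4 0 } -> -457/1024
step 12: add Blue to get RBBRRRBBRBBB; options L={ -1 -1/2 -15/32 -29/64 -115/256 -229/512 -457/1024 } R={ -57/128 -7/16 -3/8 -1/4 0 } -> -913/2048
step 13: add Blue to get RBBRRRBBRBBBB; options L={ -1 -1/2 -15/32 -29/64 -115/256 -229/512 -457/1024 -913/2048 } R={ -57/128 -7/16 -3/8 -1/4 0 } -> -1825/4096
step 14: add Red to get RBBRRRBBRBBBBR; options L={ -1 -1/2 -15/32 -29/64 -115/256 -229/512 -457/1024 -913/2048 } R={ -1825/4096 -57/128 -7/16 -3/8 -1/4 0 } -> -3651/8192
step 15: add Blue to get RBBRRRBBRBBBBRB; options L={ -1 -1/2 -15/32 -29/64 -115/256 -229/512 -457/1024 -913/2048 -3651/8192 } R={ -1825/4096 -57/128 -7/16 -3/8 -1/4 0 } -> -7301/16384

-7301/16384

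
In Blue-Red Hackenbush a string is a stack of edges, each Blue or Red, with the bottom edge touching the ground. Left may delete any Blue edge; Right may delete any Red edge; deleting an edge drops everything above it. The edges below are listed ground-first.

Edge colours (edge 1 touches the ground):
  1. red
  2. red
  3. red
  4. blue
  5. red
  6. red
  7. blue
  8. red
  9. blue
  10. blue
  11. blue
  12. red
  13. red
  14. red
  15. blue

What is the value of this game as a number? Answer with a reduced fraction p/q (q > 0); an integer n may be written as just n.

-11549/4096

edge 1 of 15 (red): { · | 0 } — -1
edge 2 of 15 (red): { · | -1; 0 } — -2
edge 3 of 15 (red): { · | -2; -1; 0 } — -3
edge 4 of 15 (blue): { -3 | -2; -1; 0 } — -5/2
edge 5 of 15 (red): { -3 | -5/2; -2; -1; 0 } — -11/4
edge 6 of 15 (red): { -3 | -11/4; -5/2; -2; -1; 0 } — -23/8
edge 7 of 15 (blue): { -3; -23/8 | -11/4; -5/2; -2; -1; 0 } — -45/16
edge 8 of 15 (red): { -3; -23/8 | -45/16; -11/4; -5/2; -2; -1; 0 } — -91/32
edge 9 of 15 (blue): { -3; -23/8; -91/32 | -45/16; -11/4; -5/2; -2; -1; 0 } — -181/64
edge 10 of 15 (blue): { -3; -23/8; -91/32; -181/64 | -45/16; -11/4; -5/2; -2; -1; 0 } — -361/128
edge 11 of 15 (blue): { -3; -23/8; -91/32; -181/64; -361/128 | -45/16; -11/4; -5/2; -2; -1; 0 } — -721/256
edge 12 of 15 (red): { -3; -23/8; -91/32; -181/64; -361/128 | -721/256; -45/16; -11/4; -5/2; -2; -1; 0 } — -1443/512
edge 13 of 15 (red): { -3; -23/8; -91/32; -181/64; -361/128 | -1443/512; -721/256; -45/16; -11/4; -5/2; -2; -1; 0 } — -2887/1024
edge 14 of 15 (red): { -3; -23/8; -91/32; -181/64; -361/128 | -2887/1024; -1443/512; -721/256; -45/16; -11/4; -5/2; -2; -1; 0 } — -5775/2048
edge 15 of 15 (blue): { -3; -23/8; -91/32; -181/64; -361/128; -5775/2048 | -2887/1024; -1443/512; -721/256; -45/16; -11/4; -5/2; -2; -1; 0 } — -11549/4096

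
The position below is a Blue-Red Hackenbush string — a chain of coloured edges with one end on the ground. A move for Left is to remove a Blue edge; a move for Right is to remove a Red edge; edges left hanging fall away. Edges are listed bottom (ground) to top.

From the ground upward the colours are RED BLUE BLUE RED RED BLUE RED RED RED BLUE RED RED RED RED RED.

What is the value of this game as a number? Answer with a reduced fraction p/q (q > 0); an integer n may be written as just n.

-7103/16384

g(R) = { — | 0 } ⇒ -1
g(RB) = { -1 | 0 } ⇒ -1/2
g(RBB) = { -1; -1/2 | 0 } ⇒ -1/4
g(RBBR) = { -1; -1/2 | -1/4; 0 } ⇒ -3/8
g(RBBRR) = { -1; -1/2 | -3/8; -1/4; 0 } ⇒ -7/16
g(RBBRRB) = { -1; -1/2; -7/16 | -3/8; -1/4; 0 } ⇒ -13/32
g(RBBRRBR) = { -1; -1/2; -7/16 | -13/32; -3/8; -1/4; 0 } ⇒ -27/64
g(RBBRRBRR) = { -1; -1/2; -7/16 | -27/64; -13/32; -3/8; -1/4; 0 } ⇒ -55/128
g(RBBRRBRRR) = { -1; -1/2; -7/16 | -55/128; -27/64; -13/32; -3/8; -1/4; 0 } ⇒ -111/256
g(RBBRRBRRRB) = { -1; -1/2; -7/16; -111/256 | -55/128; -27/64; -13/32; -3/8; -1/4; 0 } ⇒ -221/512
g(RBBRRBRRRBR) = { -1; -1/2; -7/16; -111/256 | -221/512; -55/128; -27/64; -13/32; -3/8; -1/4; 0 } ⇒ -443/1024
g(RBBRRBRRRBRR) = { -1; -1/2; -7/16; -111/256 | -443/1024; -221/512; -55/128; -27/64; -13/32; -3/8; -1/4; 0 } ⇒ -887/2048
g(RBBRRBRRRBRRR) = { -1; -1/2; -7/16; -111/256 | -887/2048; -443/1024; -221/512; -55/128; -27/64; -13/32; -3/8; -1/4; 0 } ⇒ -1775/4096
g(RBBRRBRRRBRRRR) = { -1; -1/2; -7/16; -111/256 | -1775/4096; -887/2048; -443/1024; -221/512; -55/128; -27/64; -13/32; -3/8; -1/4; 0 } ⇒ -3551/8192
g(RBBRRBRRRBRRRRR) = { -1; -1/2; -7/16; -111/256 | -3551/8192; -1775/4096; -887/2048; -443/1024; -221/512; -55/128; -27/64; -13/32; -3/8; -1/4; 0 } ⇒ -7103/16384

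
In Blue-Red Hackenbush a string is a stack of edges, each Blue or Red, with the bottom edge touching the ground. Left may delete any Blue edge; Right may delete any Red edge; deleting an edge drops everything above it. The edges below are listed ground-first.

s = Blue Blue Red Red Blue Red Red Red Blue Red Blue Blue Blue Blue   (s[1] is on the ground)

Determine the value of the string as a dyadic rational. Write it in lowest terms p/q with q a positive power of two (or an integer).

Build v(s[:k]) for k = 1..14, string s = Blue Blue Red Red Blue Red Red Red Blue Red Blue Blue Blue Blue.
B: Left { 0 }, Right { (no moves) } = simplest 1
BB: Left { 0,1 }, Right { (no moves) } = simplest 2
BBR: Left { 0,1 }, Right { 2 } = simplest 3/2
BBRR: Left { 0,1 }, Right { 3/2,2 } = simplest 5/4
BBRRB: Left { 0,1,5/4 }, Right { 3/2,2 } = simplest 11/8
BBRRBR: Left { 0,1,5/4 }, Right { 11/8,3/2,2 } = simplest 21/16
BBRRBRR: Left { 0,1,5/4 }, Right { 21/16,11/8,3/2,2 } = simplest 41/32
BBRRBRRR: Left { 0,1,5/4 }, Right { 41/32,21/16,11/8,3/2,2 } = simplest 81/64
BBRRBRRRB: Left { 0,1,5/4,81/64 }, Right { 41/32,21/16,11/8,3/2,2 } = simplest 163/128
BBRRBRRRBR: Left { 0,1,5/4,81/64 }, Right { 163/128,41/32,21/16,11/8,3/2,2 } = simplest 325/256
BBRRBRRRBRB: Left { 0,1,5/4,81/64,325/256 }, Right { 163/128,41/32,21/16,11/8,3/2,2 } = simplest 651/512
BBRRBRRRBRBB: Left { 0,1,5/4,81/64,325/256,651/512 }, Right { 163/128,41/32,21/16,11/8,3/2,2 } = simplest 1303/1024
BBRRBRRRBRBBB: Left { 0,1,5/4,81/64,325/256,651/512,1303/1024 }, Right { 163/128,41/32,21/16,11/8,3/2,2 } = simplest 2607/2048
BBRRBRRRBRBBBB: Left { 0,1,5/4,81/64,325/256,651/512,1303/1024,2607/2048 }, Right { 163/128,41/32,21/16,11/8,3/2,2 } = simplest 5215/4096

5215/4096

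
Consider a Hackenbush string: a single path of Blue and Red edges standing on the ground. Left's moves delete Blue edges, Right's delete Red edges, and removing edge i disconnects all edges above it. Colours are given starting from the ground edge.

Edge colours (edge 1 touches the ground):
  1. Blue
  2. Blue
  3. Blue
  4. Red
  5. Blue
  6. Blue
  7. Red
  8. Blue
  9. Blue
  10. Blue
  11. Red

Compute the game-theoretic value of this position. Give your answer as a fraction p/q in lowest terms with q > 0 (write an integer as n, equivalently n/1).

733/256

Prefix values for Blue Blue Blue Red Blue Blue Red Blue Blue Blue Red via {L|R} + simplicity:
val_1 [B]  L=[0]  R=[none]  -> 1
val_2 [BB]  L=[0, 1]  R=[none]  -> 2
val_3 [BBB]  L=[0, 1, 2]  R=[none]  -> 3
val_4 [BBBR]  L=[0, 1, 2]  R=[3]  -> 5/2
val_5 [BBBRB]  L=[0, 1, 2, 5/2]  R=[3]  -> 11/4
val_6 [BBBRBB]  L=[0, 1, 2, 5/2, 11/4]  R=[3]  -> 23/8
val_7 [BBBRBBR]  L=[0, 1, 2, 5/2, 11/4]  R=[23/8, 3]  -> 45/16
val_8 [BBBRBBRB]  L=[0, 1, 2, 5/2, 11/4, 45/16]  R=[23/8, 3]  -> 91/32
val_9 [BBBRBBRBB]  L=[0, 1, 2, 5/2, 11/4, 45/16, 91/32]  R=[23/8, 3]  -> 183/64
val_10 [BBBRBBRBBB]  L=[0, 1, 2, 5/2, 11/4, 45/16, 91/32, 183/64]  R=[23/8, 3]  -> 367/128
val_11 [BBBRBBRBBBR]  L=[0, 1, 2, 5/2, 11/4, 45/16, 91/32, 183/64]  R=[367/128, 23/8, 3]  -> 733/256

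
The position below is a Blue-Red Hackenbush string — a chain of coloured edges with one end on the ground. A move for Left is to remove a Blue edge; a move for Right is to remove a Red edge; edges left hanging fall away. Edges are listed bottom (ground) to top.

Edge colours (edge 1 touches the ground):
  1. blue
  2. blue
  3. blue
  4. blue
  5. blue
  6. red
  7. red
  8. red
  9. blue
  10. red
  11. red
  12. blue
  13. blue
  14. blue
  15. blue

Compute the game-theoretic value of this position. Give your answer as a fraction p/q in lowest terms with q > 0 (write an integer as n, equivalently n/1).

4255/1024

Prefix values for blue blue blue blue blue red red red blue red red blue blue blue blue via {L|R} + simplicity:
val_1 [b]  L=[0]  R=[—]  => 1
val_2 [bb]  L=[0; 1]  R=[—]  => 2
val_3 [bbb]  L=[0; 1; 2]  R=[—]  => 3
val_4 [bbbb]  L=[0; 1; 2; 3]  R=[—]  => 4
val_5 [bbbbb]  L=[0; 1; 2; 3; 4]  R=[—]  => 5
val_6 [bbbbbr]  L=[0; 1; 2; 3; 4]  R=[5]  => 9/2
val_7 [bbbbbrr]  L=[0; 1; 2; 3; 4]  R=[9/2; 5]  => 17/4
val_8 [bbbbbrrr]  L=[0; 1; 2; 3; 4]  R=[17/4; 9/2; 5]  => 33/8
val_9 [bbbbbrrrb]  L=[0; 1; 2; 3; 4; 33/8]  R=[17/4; 9/2; 5]  => 67/16
val_10 [bbbbbrrrbr]  L=[0; 1; 2; 3; 4; 33/8]  R=[67/16; 17/4; 9/2; 5]  => 133/32
val_11 [bbbbbrrrbrr]  L=[0; 1; 2; 3; 4; 33/8]  R=[133/32; 67/16; 17/4; 9/2; 5]  => 265/64
val_12 [bbbbbrrrbrrb]  L=[0; 1; 2; 3; 4; 33/8; 265/64]  R=[133/32; 67/16; 17/4; 9/2; 5]  => 531/128
val_13 [bbbbbrrrbrrbb]  L=[0; 1; 2; 3; 4; 33/8; 265/64; 531/128]  R=[133/32; 67/16; 17/4; 9/2; 5]  => 1063/256
val_14 [bbbbbrrrbrrbbb]  L=[0; 1; 2; 3; 4; 33/8; 265/64; 531/128; 1063/256]  R=[133/32; 67/16; 17/4; 9/2; 5]  => 2127/512
val_15 [bbbbbrrrbrrbbbb]  L=[0; 1; 2; 3; 4; 33/8; 265/64; 531/128; 1063/256; 2127/512]  R=[133/32; 67/16; 17/4; 9/2; 5]  => 4255/1024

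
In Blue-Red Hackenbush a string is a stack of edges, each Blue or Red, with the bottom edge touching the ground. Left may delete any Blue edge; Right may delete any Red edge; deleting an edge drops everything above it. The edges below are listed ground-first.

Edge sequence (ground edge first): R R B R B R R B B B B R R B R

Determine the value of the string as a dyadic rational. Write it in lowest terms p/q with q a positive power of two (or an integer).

1 of 15 · R · max L −∞ · min R 0 — -1
2 of 15 · RR · max L −∞ · min R -1 — -2
3 of 15 · RRB · max L -2 · min R -1 — -3/2
4 of 15 · RRBR · max L -2 · min R -3/2 — -7/4
5 of 15 · RRBRB · max L -7/4 · min R -3/2 — -13/8
6 of 15 · RRBRBR · max L -7/4 · min R -13/8 — -27/16
7 of 15 · RRBRBRR · max L -7/4 · min R -27/16 — -55/32
8 of 15 · RRBRBRRB · max L -55/32 · min R -27/16 — -109/64
9 of 15 · RRBRBRRBB · max L -109/64 · min R -27/16 — -217/128
10 of 15 · RRBRBRRBBB · max L -217/128 · min R -27/16 — -433/256
11 of 15 · RRBRBRRBBBB · max L -433/256 · min R -27/16 — -865/512
12 of 15 · RRBRBRRBBBBR · max L -433/256 · min R -865/512 — -1731/1024
13 of 15 · RRBRBRRBBBBRR · max L -433/256 · min R -1731/1024 — -3463/2048
14 of 15 · RRBRBRRBBBBRRB · max L -3463/2048 · min R -1731/1024 — -6925/4096
15 of 15 · RRBRBRRBBBBRRBR · max L -3463/2048 · min R -6925/4096 — -13851/8192

-13851/8192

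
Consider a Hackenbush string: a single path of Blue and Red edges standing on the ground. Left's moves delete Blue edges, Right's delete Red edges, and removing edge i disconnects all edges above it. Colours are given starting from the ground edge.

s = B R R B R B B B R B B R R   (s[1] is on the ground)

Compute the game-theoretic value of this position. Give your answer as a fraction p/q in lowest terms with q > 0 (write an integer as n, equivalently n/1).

1497/4096

step 1: add B to get B; options L={ 0 } R={ — } → 1
step 2: add R to get BR; options L={ 0 } R={ 1 } → 1/2
step 3: add R to get BRR; options L={ 0 } R={ 1/2 1 } → 1/4
step 4: add B to get BRRB; options L={ 0 1/4 } R={ 1/2 1 } → 3/8
step 5: add R to get BRRBR; options L={ 0 1/4 } R={ 3/8 1/2 1 } → 5/16
step 6: add B to get BRRBRB; options L={ 0 1/4 5/16 } R={ 3/8 1/2 1 } → 11/32
step 7: add B to get BRRBRBB; options L={ 0 1/4 5/16 11/32 } R={ 3/8 1/2 1 } → 23/64
step 8: add B to get BRRBRBBB; options L={ 0 1/4 5/16 11/32 23/64 } R={ 3/8 1/2 1 } → 47/128
step 9: add R to get BRRBRBBBR; options L={ 0 1/4 5/16 11/32 23/64 } R={ 47/128 3/8 1/2 1 } → 93/256
step 10: add B to get BRRBRBBBRB; options L={ 0 1/4 5/16 11/32 23/64 93/256 } R={ 47/128 3/8 1/2 1 } → 187/512
step 11: add B to get BRRBRBBBRBB; options L={ 0 1/4 5/16 11/32 23/64 93/256 187/512 } R={ 47/128 3/8 1/2 1 } → 375/1024
step 12: add R to get BRRBRBBBRBBR; options L={ 0 1/4 5/16 11/32 23/64 93/256 187/512 } R={ 375/1024 47/128 3/8 1/2 1 } → 749/2048
step 13: add R to get BRRBRBBBRBBRR; options L={ 0 1/4 5/16 11/32 23/64 93/256 187/512 } R={ 749/2048 375/1024 47/128 3/8 1/2 1 } → 1497/4096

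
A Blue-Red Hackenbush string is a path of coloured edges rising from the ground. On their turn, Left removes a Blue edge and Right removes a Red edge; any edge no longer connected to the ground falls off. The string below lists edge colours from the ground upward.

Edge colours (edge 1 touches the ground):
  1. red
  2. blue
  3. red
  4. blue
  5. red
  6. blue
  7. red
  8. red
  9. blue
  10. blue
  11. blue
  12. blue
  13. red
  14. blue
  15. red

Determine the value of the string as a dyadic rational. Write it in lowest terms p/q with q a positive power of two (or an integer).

r: Left { (no moves) }, Right { 0 } gives simplest -1
rb: Left { -1 }, Right { 0 } gives simplest -1/2
rbr: Left { -1 }, Right { -1/2 0 } gives simplest -3/4
rbrb: Left { -1 -3/4 }, Right { -1/2 0 } gives simplest -5/8
rbrbr: Left { -1 -3/4 }, Right { -5/8 -1/2 0 } gives simplest -11/16
rbrbrb: Left { -1 -3/4 -11/16 }, Right { -5/8 -1/2 0 } gives simplest -21/32
rbrbrbr: Left { -1 -3/4 -11/16 }, Right { -21/32 -5/8 -1/2 0 } gives simplest -43/64
rbrbrbrr: Left { -1 -3/4 -11/16 }, Right { -43/64 -21/32 -5/8 -1/2 0 } gives simplest -87/128
rbrbrbrrb: Left { -1 -3/4 -11/16 -87/128 }, Right { -43/64 -21/32 -5/8 -1/2 0 } gives simplest -173/256
rbrbrbrrbb: Left { -1 -3/4 -11/16 -87/128 -173/256 }, Right { -43/64 -21/32 -5/8 -1/2 0 } gives simplest -345/512
rbrbrbrrbbb: Left { -1 -3/4 -11/16 -87/128 -173/256 -345/512 }, Right { -43/64 -21/32 -5/8 -1/2 0 } gives simplest -689/1024
rbrbrbrrbbbb: Left { -1 -3/4 -11/16 -87/128 -173/256 -345/512 -689/1024 }, Right { -43/64 -21/32 -5/8 -1/2 0 } gives simplest -1377/2048
rbrbrbrrbbbbr: Left { -1 -3/4 -11/16 -87/128 -173/256 -345/512 -689/1024 }, Right { -1377/2048 -43/64 -21/32 -5/8 -1/2 0 } gives simplest -2755/4096
rbrbrbrrbbbbrb: Left { -1 -3/4 -11/16 -87/128 -173/256 -345/512 -689/1024 -2755/4096 }, Right { -1377/2048 -43/64 -21/32 -5/8 -1/2 0 } gives simplest -5509/8192
rbrbrbrrbbbbrbr: Left { -1 -3/4 -11/16 -87/128 -173/256 -345/512 -689/1024 -2755/4096 }, Right { -5509/8192 -1377/2048 -43/64 -21/32 -5/8 -1/2 0 } gives simplest -11019/16384

-11019/16384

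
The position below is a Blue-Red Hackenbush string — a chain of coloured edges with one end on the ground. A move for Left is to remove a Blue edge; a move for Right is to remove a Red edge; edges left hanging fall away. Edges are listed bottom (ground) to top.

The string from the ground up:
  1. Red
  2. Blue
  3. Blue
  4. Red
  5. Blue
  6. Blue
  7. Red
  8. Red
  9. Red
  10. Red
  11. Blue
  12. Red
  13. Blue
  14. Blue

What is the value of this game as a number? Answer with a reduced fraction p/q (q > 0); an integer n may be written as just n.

value(R) = { ∅ | 0 } = -1
value(RB) = { -1 | 0 } = -1/2
value(RBB) = { -1 -1/2 | 0 } = -1/4
value(RBBR) = { -1 -1/2 | -1/4 0 } = -3/8
value(RBBRB) = { -1 -1/2 -3/8 | -1/4 0 } = -5/16
value(RBBRBB) = { -1 -1/2 -3/8 -5/16 | -1/4 0 } = -9/32
value(RBBRBBR) = { -1 -1/2 -3/8 -5/16 | -9/32 -1/4 0 } = -19/64
value(RBBRBBRR) = { -1 -1/2 -3/8 -5/16 | -19/64 -9/32 -1/4 0 } = -39/128
value(RBBRBBRRR) = { -1 -1/2 -3/8 -5/16 | -39/128 -19/64 -9/32 -1/4 0 } = -79/256
value(RBBRBBRRRR) = { -1 -1/2 -3/8 -5/16 | -79/256 -39/128 -19/64 -9/32 -1/4 0 } = -159/512
value(RBBRBBRRRRB) = { -1 -1/2 -3/8 -5/16 -159/512 | -79/256 -39/128 -19/64 -9/32 -1/4 0 } = -317/1024
value(RBBRBBRRRRBR) = { -1 -1/2 -3/8 -5/16 -159/512 | -317/1024 -79/256 -39/128 -19/64 -9/32 -1/4 0 } = -635/2048
value(RBBRBBRRRRBRB) = { -1 -1/2 -3/8 -5/16 -159/512 -635/2048 | -317/1024 -79/256 -39/128 -19/64 -9/32 -1/4 0 } = -1269/4096
value(RBBRBBRRRRBRBB) = { -1 -1/2 -3/8 -5/16 -159/512 -635/2048 -1269/4096 | -317/1024 -79/256 -39/128 -19/64 -9/32 -1/4 0 } = -2537/8192

-2537/8192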